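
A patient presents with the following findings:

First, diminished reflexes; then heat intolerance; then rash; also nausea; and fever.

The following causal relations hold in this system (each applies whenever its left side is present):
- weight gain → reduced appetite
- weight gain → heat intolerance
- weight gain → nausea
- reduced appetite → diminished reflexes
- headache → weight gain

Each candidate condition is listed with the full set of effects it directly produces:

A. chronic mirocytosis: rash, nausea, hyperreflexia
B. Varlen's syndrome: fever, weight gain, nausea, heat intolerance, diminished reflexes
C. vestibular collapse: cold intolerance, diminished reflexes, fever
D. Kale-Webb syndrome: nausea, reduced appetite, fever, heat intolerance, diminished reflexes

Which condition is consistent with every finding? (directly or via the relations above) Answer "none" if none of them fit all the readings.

Checking each candidate against the observations:
(A) chronic mirocytosis — fails on diminished reflexes, heat intolerance, fever (predicts hyperreflexia, not diminished reflexes)
(B) Varlen's syndrome — diminished reflexes ✓; heat intolerance ✓; rash ✗; nausea ✓; fever ✓
(C) vestibular collapse — diminished reflexes ✓; heat intolerance ✗; rash ✗; nausea ✗; fever ✓
(D) Kale-Webb syndrome — diminished reflexes ✓; heat intolerance ✓; rash ✗; nausea ✓; fever ✓
None of the listed candidates fits everything.

none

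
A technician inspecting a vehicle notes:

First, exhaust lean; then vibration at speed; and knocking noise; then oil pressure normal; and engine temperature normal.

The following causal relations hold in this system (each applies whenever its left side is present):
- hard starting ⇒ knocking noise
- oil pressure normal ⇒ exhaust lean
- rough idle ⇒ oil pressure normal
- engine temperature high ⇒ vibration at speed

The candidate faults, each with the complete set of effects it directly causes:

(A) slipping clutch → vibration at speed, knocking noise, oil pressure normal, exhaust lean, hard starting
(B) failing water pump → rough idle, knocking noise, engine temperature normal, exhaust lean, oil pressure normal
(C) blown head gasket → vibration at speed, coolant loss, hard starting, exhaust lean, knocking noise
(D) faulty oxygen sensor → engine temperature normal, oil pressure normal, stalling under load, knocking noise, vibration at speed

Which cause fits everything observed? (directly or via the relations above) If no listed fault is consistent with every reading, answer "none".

Testing each hypothesis:
(A) slipping clutch — exhaust lean match; vibration at speed match; knocking noise match; oil pressure normal match; engine temperature normal miss
(B) failing water pump — exhaust lean match; vibration at speed miss; knocking noise match; oil pressure normal match; engine temperature normal match
(C) blown head gasket — exhaust lean match; vibration at speed match; knocking noise match; oil pressure normal miss; engine temperature normal miss
(D) faulty oxygen sensor — exhaust lean match (via oil pressure normal → exhaust lean); vibration at speed match; knocking noise match; oil pressure normal match; engine temperature normal match
(D) is the only candidate with no mismatches.

D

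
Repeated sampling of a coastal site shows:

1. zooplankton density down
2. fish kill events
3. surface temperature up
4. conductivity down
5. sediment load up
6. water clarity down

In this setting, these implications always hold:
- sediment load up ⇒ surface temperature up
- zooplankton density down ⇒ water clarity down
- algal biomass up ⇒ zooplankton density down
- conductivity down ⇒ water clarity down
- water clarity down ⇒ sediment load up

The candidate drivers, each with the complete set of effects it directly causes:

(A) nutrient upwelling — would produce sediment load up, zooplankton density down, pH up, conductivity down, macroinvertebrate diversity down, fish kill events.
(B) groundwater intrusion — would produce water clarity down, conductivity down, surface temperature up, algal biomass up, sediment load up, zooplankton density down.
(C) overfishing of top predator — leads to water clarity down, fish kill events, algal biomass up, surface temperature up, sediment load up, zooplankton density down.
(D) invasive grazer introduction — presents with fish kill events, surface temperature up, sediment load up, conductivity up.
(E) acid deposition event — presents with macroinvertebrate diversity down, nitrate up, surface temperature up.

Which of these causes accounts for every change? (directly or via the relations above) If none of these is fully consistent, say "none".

A

Per-candidate check:
(A) nutrient upwelling — accounts for every observation (surface temperature up via sediment load up → surface temperature up)
(B) groundwater intrusion — zooplankton density down ✓; fish kill events ✗; surface temperature up ✓; conductivity down ✓; sediment load up ✓; water clarity down ✓
(C) overfishing of top predator — zooplankton density down ✓; fish kill events ✓; surface temperature up ✓; conductivity down ✗; sediment load up ✓; water clarity down ✓
(D) invasive grazer introduction — fails on zooplankton density down, conductivity down, water clarity down (predicts conductivity up, not conductivity down)
(E) acid deposition event — does not account for zooplankton density down, fish kill events, conductivity down, sediment load up, water clarity down
(A) alone accounts for all the evidence.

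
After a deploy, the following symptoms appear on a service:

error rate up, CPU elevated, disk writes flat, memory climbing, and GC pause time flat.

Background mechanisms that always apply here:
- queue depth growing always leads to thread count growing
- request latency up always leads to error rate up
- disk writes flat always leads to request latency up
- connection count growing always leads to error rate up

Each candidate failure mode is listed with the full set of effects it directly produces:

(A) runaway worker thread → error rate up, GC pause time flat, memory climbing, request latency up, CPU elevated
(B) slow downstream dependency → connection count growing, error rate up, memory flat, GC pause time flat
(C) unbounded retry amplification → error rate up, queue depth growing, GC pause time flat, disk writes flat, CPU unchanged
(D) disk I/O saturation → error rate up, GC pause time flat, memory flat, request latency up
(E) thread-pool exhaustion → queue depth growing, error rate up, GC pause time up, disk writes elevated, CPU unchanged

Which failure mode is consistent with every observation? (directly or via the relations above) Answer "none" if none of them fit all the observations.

Per-candidate check:
(A) runaway worker thread — does not account for disk writes flat
(B) slow downstream dependency — error rate up yes; CPU elevated NO; disk writes flat NO; memory climbing NO; GC pause time flat yes
(C) unbounded retry amplification — error rate up yes; CPU elevated NO; disk writes flat yes; memory climbing NO; GC pause time flat yes
(D) disk I/O saturation — error rate up yes; CPU elevated NO; disk writes flat NO; memory climbing NO; GC pause time flat yes
(E) thread-pool exhaustion — fails on CPU elevated, disk writes flat, memory climbing, GC pause time flat (predicts CPU unchanged, not CPU elevated; predicts disk writes elevated, not disk writes flat; predicts GC pause time up, not GC pause time flat)
No candidate is consistent with all observations.

none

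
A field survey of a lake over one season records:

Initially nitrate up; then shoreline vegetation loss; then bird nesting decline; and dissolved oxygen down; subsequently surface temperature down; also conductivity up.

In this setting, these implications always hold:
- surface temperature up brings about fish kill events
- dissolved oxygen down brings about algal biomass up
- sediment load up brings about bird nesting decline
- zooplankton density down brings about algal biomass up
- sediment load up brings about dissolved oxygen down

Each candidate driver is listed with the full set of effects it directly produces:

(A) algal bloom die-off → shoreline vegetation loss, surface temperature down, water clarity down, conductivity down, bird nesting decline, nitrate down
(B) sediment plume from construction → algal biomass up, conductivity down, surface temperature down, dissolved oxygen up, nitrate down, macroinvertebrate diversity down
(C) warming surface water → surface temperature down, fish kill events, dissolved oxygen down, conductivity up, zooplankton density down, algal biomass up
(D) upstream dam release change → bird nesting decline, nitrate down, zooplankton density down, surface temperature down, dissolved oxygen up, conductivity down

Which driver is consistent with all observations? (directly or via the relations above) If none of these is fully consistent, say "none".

none

Testing each hypothesis:
(A) algal bloom die-off — fails on nitrate up, dissolved oxygen down, conductivity up (predicts nitrate down, not nitrate up; predicts conductivity down, not conductivity up)
(B) sediment plume from construction — fails on nitrate up, shoreline vegetation loss, bird nesting decline, dissolved oxygen down, conductivity up (predicts nitrate down, not nitrate up; predicts dissolved oxygen up, not dissolved oxygen down; predicts conductivity down, not conductivity up)
(C) warming surface water — nitrate up ✗; shoreline vegetation loss ✗; bird nesting decline ✗; dissolved oxygen down ✓; surface temperature down ✓; conductivity up ✓
(D) upstream dam release change — nitrate up ✗; shoreline vegetation loss ✗; bird nesting decline ✓; dissolved oxygen down ✗; surface temperature down ✓; conductivity up ✗
Every candidate fails on at least one observation.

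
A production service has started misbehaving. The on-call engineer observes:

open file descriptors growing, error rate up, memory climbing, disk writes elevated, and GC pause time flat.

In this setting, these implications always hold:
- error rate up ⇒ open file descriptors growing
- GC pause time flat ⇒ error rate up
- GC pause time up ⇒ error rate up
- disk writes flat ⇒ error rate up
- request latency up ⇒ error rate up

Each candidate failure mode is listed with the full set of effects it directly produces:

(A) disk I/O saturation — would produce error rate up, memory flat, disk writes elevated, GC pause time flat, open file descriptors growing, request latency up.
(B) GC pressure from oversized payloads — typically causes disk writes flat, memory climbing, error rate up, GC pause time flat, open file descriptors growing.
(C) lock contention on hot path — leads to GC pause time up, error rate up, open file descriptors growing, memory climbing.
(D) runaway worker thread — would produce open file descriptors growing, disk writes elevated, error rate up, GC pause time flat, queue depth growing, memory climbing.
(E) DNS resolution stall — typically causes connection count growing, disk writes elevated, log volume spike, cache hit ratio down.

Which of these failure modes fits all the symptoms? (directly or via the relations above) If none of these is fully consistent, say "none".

Checking each candidate against the observations:
(A) disk I/O saturation — fails on memory climbing (predicts memory flat, not memory climbing)
(B) GC pressure from oversized payloads — open file descriptors growing match; error rate up match; memory climbing match; disk writes elevated miss; GC pause time flat match
(C) lock contention on hot path — fails on disk writes elevated, GC pause time flat (predicts GC pause time up, not GC pause time flat)
(D) runaway worker thread — accounts for every observation
(E) DNS resolution stall — does not account for open file descriptors growing, error rate up, memory climbing, GC pause time flat
(D) is the only candidate with no mismatches.

D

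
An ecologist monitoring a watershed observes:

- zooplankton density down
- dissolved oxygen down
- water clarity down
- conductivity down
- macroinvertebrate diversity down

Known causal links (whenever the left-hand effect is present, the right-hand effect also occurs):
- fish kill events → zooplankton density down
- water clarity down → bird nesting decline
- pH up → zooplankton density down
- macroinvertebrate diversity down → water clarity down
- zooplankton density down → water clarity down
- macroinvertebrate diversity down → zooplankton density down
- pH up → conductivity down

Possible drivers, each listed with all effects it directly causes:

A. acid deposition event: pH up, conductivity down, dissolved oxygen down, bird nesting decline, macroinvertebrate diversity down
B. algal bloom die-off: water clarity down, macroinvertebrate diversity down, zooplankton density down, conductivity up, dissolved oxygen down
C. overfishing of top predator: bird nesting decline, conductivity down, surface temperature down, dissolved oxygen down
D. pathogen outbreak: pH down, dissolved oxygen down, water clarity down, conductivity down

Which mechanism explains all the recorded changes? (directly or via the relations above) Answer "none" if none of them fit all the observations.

A

Per-candidate check:
(A) acid deposition event — accounts for every observation (zooplankton density down by pH up → zooplankton density down)
(B) algal bloom die-off — fails on conductivity down (predicts conductivity up, not conductivity down)
(C) overfishing of top predator — does not account for zooplankton density down, water clarity down, macroinvertebrate diversity down
(D) pathogen outbreak — does not account for zooplankton density down, macroinvertebrate diversity down
(A) alone accounts for all the evidence.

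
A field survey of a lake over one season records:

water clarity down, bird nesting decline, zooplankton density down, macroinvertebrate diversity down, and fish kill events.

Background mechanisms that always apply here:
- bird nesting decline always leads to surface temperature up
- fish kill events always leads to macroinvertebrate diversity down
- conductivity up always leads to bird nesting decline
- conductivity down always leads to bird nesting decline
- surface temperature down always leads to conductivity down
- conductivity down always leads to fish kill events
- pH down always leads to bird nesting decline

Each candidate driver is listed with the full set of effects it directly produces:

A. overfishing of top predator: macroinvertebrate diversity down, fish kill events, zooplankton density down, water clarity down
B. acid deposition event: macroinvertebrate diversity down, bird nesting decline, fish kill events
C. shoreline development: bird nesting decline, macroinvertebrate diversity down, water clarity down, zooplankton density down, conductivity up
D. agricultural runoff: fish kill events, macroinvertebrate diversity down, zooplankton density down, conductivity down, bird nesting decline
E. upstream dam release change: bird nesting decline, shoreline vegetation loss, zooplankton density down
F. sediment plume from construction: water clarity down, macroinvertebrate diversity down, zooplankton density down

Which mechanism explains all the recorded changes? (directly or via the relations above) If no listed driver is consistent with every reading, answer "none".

Testing each hypothesis:
(A) overfishing of top predator — does not account for bird nesting decline
(B) acid deposition event — does not account for water clarity down, zooplankton density down
(C) shoreline development — water clarity down yes; bird nesting decline yes; zooplankton density down yes; macroinvertebrate diversity down yes; fish kill events NO
(D) agricultural runoff — does not account for water clarity down
(E) upstream dam release change — does not account for water clarity down, macroinvertebrate diversity down, fish kill events
(F) sediment plume from construction — does not account for bird nesting decline, fish kill events
None of the listed candidates fits everything.

none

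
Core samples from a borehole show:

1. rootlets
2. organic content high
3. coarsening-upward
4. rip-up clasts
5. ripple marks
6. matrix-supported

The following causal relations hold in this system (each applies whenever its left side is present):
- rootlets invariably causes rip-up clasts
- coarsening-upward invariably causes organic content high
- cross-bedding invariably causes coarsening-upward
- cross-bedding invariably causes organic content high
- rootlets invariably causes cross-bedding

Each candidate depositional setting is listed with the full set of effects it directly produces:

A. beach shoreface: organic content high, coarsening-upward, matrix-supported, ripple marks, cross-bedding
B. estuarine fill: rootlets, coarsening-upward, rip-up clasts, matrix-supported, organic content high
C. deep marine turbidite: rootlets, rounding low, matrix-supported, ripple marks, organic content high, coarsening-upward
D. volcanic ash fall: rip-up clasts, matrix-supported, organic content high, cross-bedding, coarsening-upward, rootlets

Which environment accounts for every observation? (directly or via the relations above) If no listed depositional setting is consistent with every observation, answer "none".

Testing each hypothesis:
(A) beach shoreface — rootlets NO; organic content high yes; coarsening-upward yes; rip-up clasts NO; ripple marks yes; matrix-supported yes
(B) estuarine fill — rootlets yes; organic content high yes; coarsening-upward yes; rip-up clasts yes; ripple marks NO; matrix-supported yes
(C) deep marine turbidite — accounts for every observation (rip-up clasts by rootlets → rip-up clasts)
(D) volcanic ash fall — rootlets yes; organic content high yes; coarsening-upward yes; rip-up clasts yes; ripple marks NO; matrix-supported yes
(C) is the only candidate with no mismatches.

C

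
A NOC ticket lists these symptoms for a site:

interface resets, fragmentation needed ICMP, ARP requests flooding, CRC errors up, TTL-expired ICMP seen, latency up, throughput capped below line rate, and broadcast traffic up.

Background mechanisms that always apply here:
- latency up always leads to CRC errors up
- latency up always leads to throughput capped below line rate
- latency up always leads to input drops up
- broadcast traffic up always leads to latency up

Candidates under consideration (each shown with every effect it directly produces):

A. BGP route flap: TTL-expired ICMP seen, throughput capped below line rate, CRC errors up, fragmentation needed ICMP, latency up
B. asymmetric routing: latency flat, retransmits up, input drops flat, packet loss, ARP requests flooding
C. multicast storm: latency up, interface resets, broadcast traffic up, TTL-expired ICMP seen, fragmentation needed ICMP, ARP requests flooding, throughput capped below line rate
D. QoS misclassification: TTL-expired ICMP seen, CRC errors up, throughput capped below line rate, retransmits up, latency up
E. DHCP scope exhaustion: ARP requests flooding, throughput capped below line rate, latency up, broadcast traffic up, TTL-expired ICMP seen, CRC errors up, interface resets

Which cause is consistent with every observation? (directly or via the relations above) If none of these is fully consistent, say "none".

C

Testing each hypothesis:
(A) BGP route flap — does not account for interface resets, ARP requests flooding, broadcast traffic up
(B) asymmetric routing — fails on interface resets, fragmentation needed ICMP, CRC errors up, TTL-expired ICMP seen, latency up, throughput capped below line rate, broadcast traffic up (predicts latency flat, not latency up)
(C) multicast storm — interface resets ✓; fragmentation needed ICMP ✓; ARP requests flooding ✓; CRC errors up ✓ (via latency up → CRC errors up); TTL-expired ICMP seen ✓; latency up ✓; throughput capped below line rate ✓; broadcast traffic up ✓
(D) QoS misclassification — does not account for interface resets, fragmentation needed ICMP, ARP requests flooding, broadcast traffic up
(E) DHCP scope exhaustion — interface resets ✓; fragmentation needed ICMP ✗; ARP requests flooding ✓; CRC errors up ✓; TTL-expired ICMP seen ✓; latency up ✓; throughput capped below line rate ✓; broadcast traffic up ✓
(C) is the only candidate with no mismatches.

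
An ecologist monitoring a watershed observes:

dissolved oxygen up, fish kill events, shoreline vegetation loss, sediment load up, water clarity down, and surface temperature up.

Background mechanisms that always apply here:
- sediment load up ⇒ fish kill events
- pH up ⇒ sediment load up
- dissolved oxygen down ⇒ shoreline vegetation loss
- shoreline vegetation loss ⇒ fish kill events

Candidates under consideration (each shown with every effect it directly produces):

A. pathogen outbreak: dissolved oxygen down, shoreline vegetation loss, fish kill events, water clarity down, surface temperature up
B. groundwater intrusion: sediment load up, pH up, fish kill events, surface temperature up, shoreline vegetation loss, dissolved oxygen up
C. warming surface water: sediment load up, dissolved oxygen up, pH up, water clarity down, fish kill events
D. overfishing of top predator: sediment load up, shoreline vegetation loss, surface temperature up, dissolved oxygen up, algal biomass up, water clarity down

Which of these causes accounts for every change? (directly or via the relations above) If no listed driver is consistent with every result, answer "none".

For each candidate, compare predicted effects to what was observed:
(A) pathogen outbreak — dissolved oxygen up ✗; fish kill events ✓; shoreline vegetation loss ✓; sediment load up ✗; water clarity down ✓; surface temperature up ✓
(B) groundwater intrusion — dissolved oxygen up ✓; fish kill events ✓; shoreline vegetation loss ✓; sediment load up ✓; water clarity down ✗; surface temperature up ✓
(C) warming surface water — dissolved oxygen up ✓; fish kill events ✓; shoreline vegetation loss ✗; sediment load up ✓; water clarity down ✓; surface temperature up ✗
(D) overfishing of top predator — accounts for every observation (fish kill events by shoreline vegetation loss → fish kill events)
Only (D) is consistent with every observation.

D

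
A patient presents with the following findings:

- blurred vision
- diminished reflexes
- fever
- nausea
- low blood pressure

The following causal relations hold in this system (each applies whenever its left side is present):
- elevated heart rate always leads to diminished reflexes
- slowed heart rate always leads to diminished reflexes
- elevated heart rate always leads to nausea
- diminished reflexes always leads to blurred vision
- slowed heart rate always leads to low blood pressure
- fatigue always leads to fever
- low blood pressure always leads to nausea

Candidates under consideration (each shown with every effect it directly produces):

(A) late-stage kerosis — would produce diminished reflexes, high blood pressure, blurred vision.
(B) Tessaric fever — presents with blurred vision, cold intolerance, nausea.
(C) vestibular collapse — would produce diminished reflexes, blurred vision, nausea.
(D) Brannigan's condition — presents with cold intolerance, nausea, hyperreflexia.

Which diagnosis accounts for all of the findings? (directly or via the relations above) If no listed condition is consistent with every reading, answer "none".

Per-candidate check:
(A) late-stage kerosis — blurred vision yes; diminished reflexes yes; fever NO; nausea NO; low blood pressure NO
(B) Tessaric fever — blurred vision yes; diminished reflexes NO; fever NO; nausea yes; low blood pressure NO
(C) vestibular collapse — does not account for fever, low blood pressure
(D) Brannigan's condition — blurred vision NO; diminished reflexes NO; fever NO; nausea yes; low blood pressure NO
None of the listed candidates fits everything.

none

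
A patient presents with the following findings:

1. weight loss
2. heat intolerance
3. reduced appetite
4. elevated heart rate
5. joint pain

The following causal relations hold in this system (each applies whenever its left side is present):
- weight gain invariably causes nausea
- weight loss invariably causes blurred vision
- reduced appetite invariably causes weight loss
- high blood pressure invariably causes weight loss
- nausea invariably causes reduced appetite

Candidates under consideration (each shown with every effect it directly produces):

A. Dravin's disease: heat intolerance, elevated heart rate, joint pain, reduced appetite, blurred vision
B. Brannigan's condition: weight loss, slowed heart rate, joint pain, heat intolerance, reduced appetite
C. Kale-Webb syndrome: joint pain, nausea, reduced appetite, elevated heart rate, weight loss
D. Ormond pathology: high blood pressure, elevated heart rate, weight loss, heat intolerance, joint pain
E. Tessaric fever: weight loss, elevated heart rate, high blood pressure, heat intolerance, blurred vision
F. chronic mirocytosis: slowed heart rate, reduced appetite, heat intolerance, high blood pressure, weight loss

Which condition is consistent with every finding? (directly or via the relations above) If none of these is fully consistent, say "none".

Per-candidate check:
(A) Dravin's disease — weight loss + (by reduced appetite → weight loss); heat intolerance +; reduced appetite +; elevated heart rate +; joint pain +
(B) Brannigan's condition — fails on elevated heart rate (predicts slowed heart rate, not elevated heart rate)
(C) Kale-Webb syndrome — weight loss +; heat intolerance -; reduced appetite +; elevated heart rate +; joint pain +
(D) Ormond pathology — weight loss +; heat intolerance +; reduced appetite -; elevated heart rate +; joint pain +
(E) Tessaric fever — does not account for reduced appetite, joint pain
(F) chronic mirocytosis — weight loss +; heat intolerance +; reduced appetite +; elevated heart rate -; joint pain -
(A) alone accounts for all the evidence.

A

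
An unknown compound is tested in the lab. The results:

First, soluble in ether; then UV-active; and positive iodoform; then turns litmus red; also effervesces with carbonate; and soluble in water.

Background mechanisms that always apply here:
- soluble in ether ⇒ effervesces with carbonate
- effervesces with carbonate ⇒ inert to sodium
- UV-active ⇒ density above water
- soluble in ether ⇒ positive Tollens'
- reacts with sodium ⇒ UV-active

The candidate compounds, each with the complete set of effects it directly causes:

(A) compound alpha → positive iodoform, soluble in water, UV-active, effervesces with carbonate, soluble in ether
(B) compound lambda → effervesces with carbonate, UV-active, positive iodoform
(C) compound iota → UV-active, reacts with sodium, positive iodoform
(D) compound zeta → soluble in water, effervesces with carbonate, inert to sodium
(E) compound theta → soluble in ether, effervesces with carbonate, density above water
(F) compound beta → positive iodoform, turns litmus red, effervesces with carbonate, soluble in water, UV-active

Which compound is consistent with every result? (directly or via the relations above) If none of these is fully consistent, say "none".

none

Testing each hypothesis:
(A) compound alpha — soluble in ether +; UV-active +; positive iodoform +; turns litmus red -; effervesces with carbonate +; soluble in water +
(B) compound lambda — does not account for soluble in ether, turns litmus red, soluble in water
(C) compound iota — soluble in ether -; UV-active +; positive iodoform +; turns litmus red -; effervesces with carbonate -; soluble in water -
(D) compound zeta — soluble in ether -; UV-active -; positive iodoform -; turns litmus red -; effervesces with carbonate +; soluble in water +
(E) compound theta — does not account for UV-active, positive iodoform, turns litmus red, soluble in water
(F) compound beta — soluble in ether -; UV-active +; positive iodoform +; turns litmus red +; effervesces with carbonate +; soluble in water +
Every candidate fails on at least one observation.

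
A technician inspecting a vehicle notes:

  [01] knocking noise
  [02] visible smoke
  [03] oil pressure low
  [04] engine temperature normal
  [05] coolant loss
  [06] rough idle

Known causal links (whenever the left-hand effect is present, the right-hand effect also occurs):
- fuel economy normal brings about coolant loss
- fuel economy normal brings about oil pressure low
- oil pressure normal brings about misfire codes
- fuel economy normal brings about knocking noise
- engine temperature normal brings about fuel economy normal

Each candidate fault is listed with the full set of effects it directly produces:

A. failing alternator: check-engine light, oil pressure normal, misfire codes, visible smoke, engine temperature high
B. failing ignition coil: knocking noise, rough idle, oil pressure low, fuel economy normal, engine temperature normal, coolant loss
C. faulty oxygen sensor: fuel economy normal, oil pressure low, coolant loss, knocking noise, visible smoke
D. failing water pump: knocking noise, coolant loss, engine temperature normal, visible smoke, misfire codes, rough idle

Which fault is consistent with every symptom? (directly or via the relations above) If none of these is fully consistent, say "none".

Testing each hypothesis:
(A) failing alternator — fails on knocking noise, oil pressure low, engine temperature normal, coolant loss, rough idle (predicts oil pressure normal, not oil pressure low; predicts engine temperature high, not engine temperature normal)
(B) failing ignition coil — does not account for visible smoke
(C) faulty oxygen sensor — does not account for engine temperature normal, rough idle
(D) failing water pump — accounts for every observation (oil pressure low through engine temperature normal → fuel economy normal → oil pressure low)
(D) is the only candidate with no mismatches.

D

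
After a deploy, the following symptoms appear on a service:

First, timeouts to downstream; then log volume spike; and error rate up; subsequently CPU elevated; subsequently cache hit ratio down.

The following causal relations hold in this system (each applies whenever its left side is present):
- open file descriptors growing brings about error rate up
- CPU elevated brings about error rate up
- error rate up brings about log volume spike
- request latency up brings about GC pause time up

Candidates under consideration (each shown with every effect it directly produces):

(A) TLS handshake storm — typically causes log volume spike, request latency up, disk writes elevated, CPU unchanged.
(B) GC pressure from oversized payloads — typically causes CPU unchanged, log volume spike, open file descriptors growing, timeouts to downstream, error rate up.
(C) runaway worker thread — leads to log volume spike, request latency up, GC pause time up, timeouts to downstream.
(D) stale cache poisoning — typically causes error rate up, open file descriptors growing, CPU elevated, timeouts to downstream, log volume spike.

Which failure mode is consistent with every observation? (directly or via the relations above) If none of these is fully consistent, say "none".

none

For each candidate, compare predicted effects to what was observed:
(A) TLS handshake storm — fails on timeouts to downstream, error rate up, CPU elevated, cache hit ratio down (predicts CPU unchanged, not CPU elevated)
(B) GC pressure from oversized payloads — fails on CPU elevated, cache hit ratio down (predicts CPU unchanged, not CPU elevated)
(C) runaway worker thread — does not account for error rate up, CPU elevated, cache hit ratio down
(D) stale cache poisoning — timeouts to downstream match; log volume spike match; error rate up match; CPU elevated match; cache hit ratio down miss
No candidate is consistent with all observations.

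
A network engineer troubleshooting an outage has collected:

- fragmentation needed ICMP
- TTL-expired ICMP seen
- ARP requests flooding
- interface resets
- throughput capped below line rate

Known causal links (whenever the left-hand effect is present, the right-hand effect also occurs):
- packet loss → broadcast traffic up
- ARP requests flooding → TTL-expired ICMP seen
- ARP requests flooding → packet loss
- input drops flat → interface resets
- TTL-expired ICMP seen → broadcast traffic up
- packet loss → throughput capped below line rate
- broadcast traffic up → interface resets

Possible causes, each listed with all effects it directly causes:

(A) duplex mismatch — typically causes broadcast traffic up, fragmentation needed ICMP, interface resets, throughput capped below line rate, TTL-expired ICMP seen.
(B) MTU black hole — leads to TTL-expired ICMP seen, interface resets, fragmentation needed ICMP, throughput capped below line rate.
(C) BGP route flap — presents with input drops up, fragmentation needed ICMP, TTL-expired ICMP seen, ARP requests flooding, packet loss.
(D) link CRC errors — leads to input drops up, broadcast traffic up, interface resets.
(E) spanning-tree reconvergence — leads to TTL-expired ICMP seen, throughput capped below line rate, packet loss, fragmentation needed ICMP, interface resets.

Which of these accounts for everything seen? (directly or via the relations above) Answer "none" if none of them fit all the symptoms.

Checking each candidate against the observations:
(A) duplex mismatch — fragmentation needed ICMP match; TTL-expired ICMP seen match; ARP requests flooding miss; interface resets match; throughput capped below line rate match
(B) MTU black hole — does not account for ARP requests flooding
(C) BGP route flap — fragmentation needed ICMP match; TTL-expired ICMP seen match; ARP requests flooding match; interface resets match (through packet loss → broadcast traffic up → interface resets); throughput capped below line rate match (through packet loss → throughput capped below line rate)
(D) link CRC errors — fragmentation needed ICMP miss; TTL-expired ICMP seen miss; ARP requests flooding miss; interface resets match; throughput capped below line rate miss
(E) spanning-tree reconvergence — fragmentation needed ICMP match; TTL-expired ICMP seen match; ARP requests flooding miss; interface resets match; throughput capped below line rate match
(C) is the only candidate with no mismatches.

C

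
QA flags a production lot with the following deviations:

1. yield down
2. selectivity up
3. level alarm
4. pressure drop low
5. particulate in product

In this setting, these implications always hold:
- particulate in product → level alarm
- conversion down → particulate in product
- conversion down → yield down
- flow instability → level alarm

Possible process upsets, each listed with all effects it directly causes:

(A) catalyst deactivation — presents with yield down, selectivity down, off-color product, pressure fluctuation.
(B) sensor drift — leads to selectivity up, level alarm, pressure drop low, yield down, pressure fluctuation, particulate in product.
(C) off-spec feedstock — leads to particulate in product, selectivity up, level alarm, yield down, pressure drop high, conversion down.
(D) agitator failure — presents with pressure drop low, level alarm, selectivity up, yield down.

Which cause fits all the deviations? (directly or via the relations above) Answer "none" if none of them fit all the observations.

Per-candidate check:
(A) catalyst deactivation — fails on selectivity up, level alarm, pressure drop low, particulate in product (predicts selectivity down, not selectivity up)
(B) sensor drift — yield down match; selectivity up match; level alarm match; pressure drop low match; particulate in product match
(C) off-spec feedstock — fails on pressure drop low (predicts pressure drop high, not pressure drop low)
(D) agitator failure — yield down match; selectivity up match; level alarm match; pressure drop low match; particulate in product miss
Only (B) is consistent with every observation.

B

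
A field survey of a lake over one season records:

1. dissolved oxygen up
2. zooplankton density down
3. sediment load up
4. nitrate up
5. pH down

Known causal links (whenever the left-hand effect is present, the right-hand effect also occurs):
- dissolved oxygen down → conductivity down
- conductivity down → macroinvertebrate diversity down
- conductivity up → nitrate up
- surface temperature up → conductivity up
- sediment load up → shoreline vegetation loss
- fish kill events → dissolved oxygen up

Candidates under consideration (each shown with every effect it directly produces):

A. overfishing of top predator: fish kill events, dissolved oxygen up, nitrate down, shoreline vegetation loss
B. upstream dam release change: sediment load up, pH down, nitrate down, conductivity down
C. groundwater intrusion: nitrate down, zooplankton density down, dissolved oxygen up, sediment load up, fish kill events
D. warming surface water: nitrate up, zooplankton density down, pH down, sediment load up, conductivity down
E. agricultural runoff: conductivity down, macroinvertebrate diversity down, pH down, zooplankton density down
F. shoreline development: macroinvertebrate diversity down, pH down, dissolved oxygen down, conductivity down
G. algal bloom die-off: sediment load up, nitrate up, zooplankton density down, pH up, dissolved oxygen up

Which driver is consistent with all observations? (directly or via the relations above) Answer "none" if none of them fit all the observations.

none

Testing each hypothesis:
(A) overfishing of top predator — dissolved oxygen up ✓; zooplankton density down ✗; sediment load up ✗; nitrate up ✗; pH down ✗
(B) upstream dam release change — dissolved oxygen up ✗; zooplankton density down ✗; sediment load up ✓; nitrate up ✗; pH down ✓
(C) groundwater intrusion — fails on nitrate up, pH down (predicts nitrate down, not nitrate up)
(D) warming surface water — does not account for dissolved oxygen up
(E) agricultural runoff — does not account for dissolved oxygen up, sediment load up, nitrate up
(F) shoreline development — fails on dissolved oxygen up, zooplankton density down, sediment load up, nitrate up (predicts dissolved oxygen down, not dissolved oxygen up)
(G) algal bloom die-off — dissolved oxygen up ✓; zooplankton density down ✓; sediment load up ✓; nitrate up ✓; pH down ✗
Every candidate fails on at least one observation.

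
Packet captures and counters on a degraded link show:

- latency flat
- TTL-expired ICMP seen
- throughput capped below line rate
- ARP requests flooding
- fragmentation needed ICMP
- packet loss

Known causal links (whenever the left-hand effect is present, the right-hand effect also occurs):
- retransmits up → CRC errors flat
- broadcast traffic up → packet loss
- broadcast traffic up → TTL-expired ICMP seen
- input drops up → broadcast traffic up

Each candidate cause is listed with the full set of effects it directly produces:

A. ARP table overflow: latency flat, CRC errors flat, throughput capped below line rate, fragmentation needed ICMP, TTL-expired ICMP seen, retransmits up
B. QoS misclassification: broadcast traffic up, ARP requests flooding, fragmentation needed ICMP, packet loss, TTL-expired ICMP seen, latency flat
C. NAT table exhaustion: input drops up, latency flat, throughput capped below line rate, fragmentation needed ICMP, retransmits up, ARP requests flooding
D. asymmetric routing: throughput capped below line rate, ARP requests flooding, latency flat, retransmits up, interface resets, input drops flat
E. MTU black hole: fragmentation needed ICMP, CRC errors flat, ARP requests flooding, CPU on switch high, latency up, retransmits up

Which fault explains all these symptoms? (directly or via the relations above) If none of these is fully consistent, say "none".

C

Testing each hypothesis:
(A) ARP table overflow — does not account for ARP requests flooding, packet loss
(B) QoS misclassification — latency flat ✓; TTL-expired ICMP seen ✓; throughput capped below line rate ✗; ARP requests flooding ✓; fragmentation needed ICMP ✓; packet loss ✓
(C) NAT table exhaustion — accounts for every observation (TTL-expired ICMP seen through input drops up → broadcast traffic up → TTL-expired ICMP seen)
(D) asymmetric routing — does not account for TTL-expired ICMP seen, fragmentation needed ICMP, packet loss
(E) MTU black hole — fails on latency flat, TTL-expired ICMP seen, throughput capped below line rate, packet loss (predicts latency up, not latency flat)
(C) is the only candidate with no mismatches.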